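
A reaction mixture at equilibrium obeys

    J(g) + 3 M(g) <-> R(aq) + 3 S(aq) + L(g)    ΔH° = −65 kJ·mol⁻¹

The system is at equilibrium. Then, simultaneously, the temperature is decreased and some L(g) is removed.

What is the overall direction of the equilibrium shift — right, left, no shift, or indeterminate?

The forward reaction is exothermic. Lowering T favours the exothermic direction — shift to the right.
Removing L (g), a product, drives the reaction to the right.
All effects act in the same direction — net shift to the right.

right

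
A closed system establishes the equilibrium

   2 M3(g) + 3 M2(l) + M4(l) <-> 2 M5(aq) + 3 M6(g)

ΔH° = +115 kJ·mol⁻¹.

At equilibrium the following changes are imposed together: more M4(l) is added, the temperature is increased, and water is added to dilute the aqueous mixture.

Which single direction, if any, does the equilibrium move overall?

right

M4 is a pure liquid; its activity is 1 regardless of amount, so Q is unaffected — no shift from this change.
The forward reaction is endothermic. Raising T favours the endothermic direction — shift to the right.
Dilution lowers every aqueous concentration by the same factor. Δn_aq = 2 − 0 = +2, so the system shifts toward the side with more dissolved moles — to the right.
Only the nonzero effect(s) matter; the net shift is to the right.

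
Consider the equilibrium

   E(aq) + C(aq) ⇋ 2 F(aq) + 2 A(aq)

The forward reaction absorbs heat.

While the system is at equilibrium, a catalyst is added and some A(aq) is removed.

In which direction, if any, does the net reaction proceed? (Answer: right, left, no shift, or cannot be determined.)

right

A catalyst speeds both forward and reverse rates equally; it changes neither Q nor K — no shift from this change.
Removing A (aq), a product, drives the reaction to the right.
Only the nonzero effect(s) matter; the net shift is to the right.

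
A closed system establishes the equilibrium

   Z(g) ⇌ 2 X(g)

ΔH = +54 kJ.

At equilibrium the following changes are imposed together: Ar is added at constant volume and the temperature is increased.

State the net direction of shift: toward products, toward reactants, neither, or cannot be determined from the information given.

At constant volume, adding an inert gas leaves every reacting species' partial pressure unchanged, so Q is unchanged — no shift from this change.
The forward reaction is endothermic. Raising T favours the endothermic direction — shift to the right.
Only the nonzero effect(s) matter; the net shift is to the right.

right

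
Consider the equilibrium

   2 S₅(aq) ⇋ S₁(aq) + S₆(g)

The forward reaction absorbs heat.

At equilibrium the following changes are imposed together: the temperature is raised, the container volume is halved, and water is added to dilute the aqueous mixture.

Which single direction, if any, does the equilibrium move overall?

The forward reaction is endothermic. Raising T favours the endothermic direction — shift to the right.
Gas moles: reactants 0, products 1 (Δn_gas = +1). Compression shifts the system toward the side with fewer moles of gas — to the left.
Dilution lowers every aqueous concentration by the same factor. Δn_aq = 1 − 2 = -1, so the system shifts toward the side with more dissolved moles — to the left.
The individual effects push in opposite directions; without quantitative information the net direction cannot be determined.

cannot be determined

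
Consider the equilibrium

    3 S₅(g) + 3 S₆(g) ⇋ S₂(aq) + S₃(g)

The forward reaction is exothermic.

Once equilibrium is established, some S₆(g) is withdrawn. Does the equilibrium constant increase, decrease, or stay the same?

The equilibrium constant depends only on temperature. This perturbation may move the position of equilibrium, but since T is unchanged, K itself is unchanged.

unchanged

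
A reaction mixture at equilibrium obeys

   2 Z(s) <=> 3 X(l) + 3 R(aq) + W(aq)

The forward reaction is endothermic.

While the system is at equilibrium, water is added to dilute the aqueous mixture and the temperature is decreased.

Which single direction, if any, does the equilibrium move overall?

Dilution lowers every aqueous concentration by the same factor. Δn_aq = 4 − 0 = +4, so the system shifts toward the side with more dissolved moles — to the right.
The forward reaction is endothermic. Lowering T favours the exothermic direction — shift to the left.
The individual effects push in opposite directions; without quantitative information the net direction cannot be determined.

cannot be determined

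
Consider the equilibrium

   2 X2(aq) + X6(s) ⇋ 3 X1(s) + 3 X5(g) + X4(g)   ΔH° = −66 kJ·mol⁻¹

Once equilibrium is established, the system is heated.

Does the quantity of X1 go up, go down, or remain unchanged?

The forward reaction is exothermic. Raising T favours the endothermic direction — shift to the left.
The net shift is to the left. X1 is a product, so its amount decreases.

decreases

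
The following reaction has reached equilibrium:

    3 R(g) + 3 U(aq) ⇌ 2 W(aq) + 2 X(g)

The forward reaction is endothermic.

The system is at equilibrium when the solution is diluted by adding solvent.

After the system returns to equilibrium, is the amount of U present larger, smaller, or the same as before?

increases

Dilution lowers every aqueous concentration by the same factor. Δn_aq = 2 − 3 = -1, so the system shifts toward the side with more dissolved moles — to the left.
The net shift is to the left. U is a reactant, so its amount increases.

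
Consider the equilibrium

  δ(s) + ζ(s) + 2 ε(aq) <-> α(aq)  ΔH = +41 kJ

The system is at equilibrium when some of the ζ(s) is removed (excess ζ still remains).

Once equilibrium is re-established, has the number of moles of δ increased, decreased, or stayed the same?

unchanged

ζ is a pure solid; its activity is 1 regardless of amount, so Q is unaffected — no shift from this change.
No net shift occurs, so the amount of δ is unchanged.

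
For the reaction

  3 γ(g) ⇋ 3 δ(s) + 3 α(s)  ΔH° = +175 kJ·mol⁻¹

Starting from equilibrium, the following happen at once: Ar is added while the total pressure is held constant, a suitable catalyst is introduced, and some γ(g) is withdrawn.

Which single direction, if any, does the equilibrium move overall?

Adding inert gas at constant total pressure expands the volume and lowers every reacting partial pressure. With Δn_gas = 0 − 3 = -3, Q moves away from K toward the side with fewer gas moles, so the system shifts toward the side with more gas moles — to the left.
A catalyst speeds both forward and reverse rates equally; it changes neither Q nor K — no shift from this change.
Removing γ (g), a reactant, drives the reaction to the left.
Only the nonzero effect(s) matter; the net shift is to the left.

left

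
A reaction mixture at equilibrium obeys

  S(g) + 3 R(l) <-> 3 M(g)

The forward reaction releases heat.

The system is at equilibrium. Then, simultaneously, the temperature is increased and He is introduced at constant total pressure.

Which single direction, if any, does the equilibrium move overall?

cannot be determined

The forward reaction is exothermic. Raising T favours the endothermic direction — shift to the left.
Adding inert gas at constant total pressure expands the volume and lowers every reacting partial pressure. With Δn_gas = 3 − 1 = +2, Q moves away from K toward the side with fewer gas moles, so the system shifts toward the side with more gas moles — to the right.
The individual effects push in opposite directions; without quantitative information the net direction cannot be determined.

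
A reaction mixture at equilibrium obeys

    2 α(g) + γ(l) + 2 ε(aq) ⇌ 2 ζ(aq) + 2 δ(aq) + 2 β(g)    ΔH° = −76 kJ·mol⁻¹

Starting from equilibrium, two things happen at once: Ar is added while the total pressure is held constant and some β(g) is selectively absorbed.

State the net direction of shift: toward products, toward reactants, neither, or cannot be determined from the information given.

Adding inert gas at constant total pressure expands the volume, scaling every reacting partial pressure by the same factor. Δn_gas = 2 − 2 = 0, so Q is unchanged — no shift.
Removing β (g), a product, drives the reaction to the right.
Only the nonzero effect(s) matter; the net shift is to the right.

right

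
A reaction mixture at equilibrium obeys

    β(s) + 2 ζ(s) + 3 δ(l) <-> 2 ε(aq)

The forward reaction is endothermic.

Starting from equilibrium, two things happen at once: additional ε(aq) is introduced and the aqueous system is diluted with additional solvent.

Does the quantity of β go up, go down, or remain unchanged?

Adding ε (aq), a product, drives the reaction to the left.
Dilution lowers every aqueous concentration by the same factor. Δn_aq = 2 − 0 = +2, so the system shifts toward the side with more dissolved moles — to the right.
The two effects oppose each other, so the net shift — and hence the change in β — cannot be determined from the given information.

cannot be determined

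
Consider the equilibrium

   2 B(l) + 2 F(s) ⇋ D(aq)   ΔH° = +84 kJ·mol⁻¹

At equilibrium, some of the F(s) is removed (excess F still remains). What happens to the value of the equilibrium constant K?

unchanged

The equilibrium constant depends only on temperature. This perturbation changes neither the position of equilibrium nor K.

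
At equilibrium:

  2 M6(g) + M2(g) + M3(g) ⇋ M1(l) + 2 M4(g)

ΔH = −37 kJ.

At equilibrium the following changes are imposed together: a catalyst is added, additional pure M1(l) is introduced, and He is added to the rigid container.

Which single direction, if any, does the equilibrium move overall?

no shift

A catalyst speeds both forward and reverse rates equally; it changes neither Q nor K — no shift from this change.
M1 is a pure liquid; its activity is 1 regardless of amount, so Q is unaffected — no shift from this change.
At constant volume, adding an inert gas leaves every reacting species' partial pressure unchanged, so Q is unchanged — no shift from this change.
None of the changes alters Q relative to K, so there is no net shift.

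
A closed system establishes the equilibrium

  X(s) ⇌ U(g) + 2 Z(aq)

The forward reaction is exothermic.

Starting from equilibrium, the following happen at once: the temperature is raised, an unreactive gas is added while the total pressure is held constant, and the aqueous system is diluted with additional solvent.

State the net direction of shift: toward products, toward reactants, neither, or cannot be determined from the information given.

The forward reaction is exothermic. Raising T favours the endothermic direction — shift to the left.
Adding inert gas at constant total pressure expands the volume and lowers every reacting partial pressure. With Δn_gas = 1 − 0 = +1, Q moves away from K toward the side with fewer gas moles, so the system shifts toward the side with more gas moles — to the right.
Dilution lowers every aqueous concentration by the same factor. Δn_aq = 2 − 0 = +2, so the system shifts toward the side with more dissolved moles — to the right.
The individual effects push in opposite directions; without quantitative information the net direction cannot be determined.

cannot be determined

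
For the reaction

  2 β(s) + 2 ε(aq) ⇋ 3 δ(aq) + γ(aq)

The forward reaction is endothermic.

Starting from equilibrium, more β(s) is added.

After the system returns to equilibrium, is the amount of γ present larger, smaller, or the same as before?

unchanged

β is a pure solid; its activity is 1 regardless of amount, so Q is unaffected — no shift from this change.
No net shift occurs, so the amount of γ is unchanged.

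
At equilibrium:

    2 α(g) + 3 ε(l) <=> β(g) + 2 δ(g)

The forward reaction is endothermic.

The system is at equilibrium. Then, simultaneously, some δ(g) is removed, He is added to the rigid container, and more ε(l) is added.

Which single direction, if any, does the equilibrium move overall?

right

Removing δ (g), a product, drives the reaction to the right.
At constant volume, adding an inert gas leaves every reacting species' partial pressure unchanged, so Q is unchanged — no shift from this change.
ε is a pure liquid; its activity is 1 regardless of amount, so Q is unaffected — no shift from this change.
Only the nonzero effect(s) matter; the net shift is to the right.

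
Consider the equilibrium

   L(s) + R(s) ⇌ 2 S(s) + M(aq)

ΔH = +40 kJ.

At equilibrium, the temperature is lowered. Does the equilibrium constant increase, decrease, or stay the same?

decreases

K depends on temperature via the van 't Hoff relation. The forward reaction is endothermic, so lowering T decreases K.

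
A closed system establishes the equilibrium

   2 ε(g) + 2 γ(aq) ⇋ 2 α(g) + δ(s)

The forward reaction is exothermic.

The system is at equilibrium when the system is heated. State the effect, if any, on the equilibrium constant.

decreases

K depends on temperature via the van 't Hoff relation. The forward reaction is exothermic, so raising T decreases K.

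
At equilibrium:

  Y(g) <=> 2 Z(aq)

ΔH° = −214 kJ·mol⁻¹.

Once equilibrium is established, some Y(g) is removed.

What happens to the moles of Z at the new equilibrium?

decreases

Removing Y (g), a reactant, drives the reaction to the left.
The net shift is to the left. Z is a product, so its amount decreases.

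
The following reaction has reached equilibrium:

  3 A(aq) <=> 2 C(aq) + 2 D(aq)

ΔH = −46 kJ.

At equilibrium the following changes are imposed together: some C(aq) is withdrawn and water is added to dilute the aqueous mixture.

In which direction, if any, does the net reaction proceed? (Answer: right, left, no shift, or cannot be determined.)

Removing C (aq), a product, drives the reaction to the right.
Dilution lowers every aqueous concentration by the same factor. Δn_aq = 4 − 3 = +1, so the system shifts toward the side with more dissolved moles — to the right.
All effects act in the same direction — net shift to the right.

right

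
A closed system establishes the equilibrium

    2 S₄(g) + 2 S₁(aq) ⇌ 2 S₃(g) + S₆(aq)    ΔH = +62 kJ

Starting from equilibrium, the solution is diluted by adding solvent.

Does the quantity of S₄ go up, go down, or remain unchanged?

Dilution lowers every aqueous concentration by the same factor. Δn_aq = 1 − 2 = -1, so the system shifts toward the side with more dissolved moles — to the left.
The net shift is to the left. S₄ is a reactant, so its amount increases.

increases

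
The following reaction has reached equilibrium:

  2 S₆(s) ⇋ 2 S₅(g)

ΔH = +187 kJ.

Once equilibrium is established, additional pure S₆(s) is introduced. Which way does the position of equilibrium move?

no shift

S₆ is a pure solid; its activity is 1 regardless of amount, so Q is unaffected — no shift from this change.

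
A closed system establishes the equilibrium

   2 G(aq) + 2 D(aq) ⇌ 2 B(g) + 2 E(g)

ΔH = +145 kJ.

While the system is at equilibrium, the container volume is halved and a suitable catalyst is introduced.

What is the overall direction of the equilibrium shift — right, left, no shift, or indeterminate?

left

Gas moles: reactants 0, products 4 (Δn_gas = +4). Compression shifts the system toward the side with fewer moles of gas — to the left.
A catalyst speeds both forward and reverse rates equally; it changes neither Q nor K — no shift from this change.
Only the nonzero effect(s) matter; the net shift is to the left.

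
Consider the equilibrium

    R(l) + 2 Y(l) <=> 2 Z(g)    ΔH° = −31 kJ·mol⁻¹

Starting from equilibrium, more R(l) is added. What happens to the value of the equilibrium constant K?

The equilibrium constant depends only on temperature. This perturbation changes neither the position of equilibrium nor K.

unchanged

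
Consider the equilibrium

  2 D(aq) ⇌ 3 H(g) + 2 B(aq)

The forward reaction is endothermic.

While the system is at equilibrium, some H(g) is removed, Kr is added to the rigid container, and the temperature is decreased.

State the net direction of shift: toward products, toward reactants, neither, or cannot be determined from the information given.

Removing H (g), a product, drives the reaction to the right.
At constant volume, adding an inert gas leaves every reacting species' partial pressure unchanged, so Q is unchanged — no shift from this change.
The forward reaction is endothermic. Lowering T favours the exothermic direction — shift to the left.
The individual effects push in opposite directions; without quantitative information the net direction cannot be determined.

cannot be determined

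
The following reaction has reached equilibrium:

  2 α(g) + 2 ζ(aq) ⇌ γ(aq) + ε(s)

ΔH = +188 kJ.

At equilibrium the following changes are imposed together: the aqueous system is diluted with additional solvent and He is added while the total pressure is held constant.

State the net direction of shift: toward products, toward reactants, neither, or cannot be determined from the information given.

Dilution lowers every aqueous concentration by the same factor. Δn_aq = 1 − 2 = -1, so the system shifts toward the side with more dissolved moles — to the left.
Adding inert gas at constant total pressure expands the volume and lowers every reacting partial pressure. With Δn_gas = 0 − 2 = -2, Q moves away from K toward the side with fewer gas moles, so the system shifts toward the side with more gas moles — to the left.
All effects act in the same direction — net shift to the left.

left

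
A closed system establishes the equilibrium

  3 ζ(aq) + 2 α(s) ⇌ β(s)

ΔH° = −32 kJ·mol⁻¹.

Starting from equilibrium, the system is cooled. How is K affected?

increases

K depends on temperature via the van 't Hoff relation. The forward reaction is exothermic, so lowering T increases K.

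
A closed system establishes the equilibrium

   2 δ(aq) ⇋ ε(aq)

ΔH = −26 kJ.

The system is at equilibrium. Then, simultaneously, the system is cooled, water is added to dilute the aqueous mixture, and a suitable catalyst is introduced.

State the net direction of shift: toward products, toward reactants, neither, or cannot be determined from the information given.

cannot be determined

The forward reaction is exothermic. Lowering T favours the exothermic direction — shift to the right.
Dilution lowers every aqueous concentration by the same factor. Δn_aq = 1 − 2 = -1, so the system shifts toward the side with more dissolved moles — to the left.
A catalyst speeds both forward and reverse rates equally; it changes neither Q nor K — no shift from this change.
The individual effects push in opposite directions; without quantitative information the net direction cannot be determined.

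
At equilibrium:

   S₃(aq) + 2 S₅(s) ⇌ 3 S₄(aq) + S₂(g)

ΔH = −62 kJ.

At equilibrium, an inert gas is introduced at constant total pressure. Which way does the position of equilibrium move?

Adding inert gas at constant total pressure expands the volume and lowers every reacting partial pressure. With Δn_gas = 1 − 0 = +1, Q moves away from K toward the side with fewer gas moles, so the system shifts toward the side with more gas moles — to the right.

right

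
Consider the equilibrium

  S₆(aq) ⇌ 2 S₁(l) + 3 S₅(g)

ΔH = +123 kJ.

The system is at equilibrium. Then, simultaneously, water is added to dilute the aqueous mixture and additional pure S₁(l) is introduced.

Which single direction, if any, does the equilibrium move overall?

left

Dilution lowers every aqueous concentration by the same factor. Δn_aq = 0 − 1 = -1, so the system shifts toward the side with more dissolved moles — to the left.
S₁ is a pure liquid; its activity is 1 regardless of amount, so Q is unaffected — no shift from this change.
Only the nonzero effect(s) matter; the net shift is to the left.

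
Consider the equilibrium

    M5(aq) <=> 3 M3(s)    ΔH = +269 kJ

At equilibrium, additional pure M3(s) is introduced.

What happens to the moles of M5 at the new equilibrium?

unchanged

M3 is a pure solid; its activity is 1 regardless of amount, so Q is unaffected — no shift from this change.
No net shift occurs, so the amount of M5 is unchanged.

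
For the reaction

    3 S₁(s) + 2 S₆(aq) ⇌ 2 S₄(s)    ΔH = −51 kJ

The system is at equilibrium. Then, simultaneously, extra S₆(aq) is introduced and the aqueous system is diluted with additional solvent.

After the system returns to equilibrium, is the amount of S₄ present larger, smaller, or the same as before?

Adding S₆ (aq), a reactant, drives the reaction to the right.
Dilution lowers every aqueous concentration by the same factor. Δn_aq = 0 − 2 = -2, so the system shifts toward the side with more dissolved moles — to the left.
The two effects oppose each other, so the net shift — and hence the change in S₄ — cannot be determined from the given information.

cannot be determined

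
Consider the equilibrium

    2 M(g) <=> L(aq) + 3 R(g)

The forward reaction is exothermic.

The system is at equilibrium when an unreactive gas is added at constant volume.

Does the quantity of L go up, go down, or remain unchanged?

unchanged

At constant volume, adding an inert gas leaves every reacting species' partial pressure unchanged, so Q is unchanged — no shift from this change.
No net shift occurs, so the amount of L is unchanged.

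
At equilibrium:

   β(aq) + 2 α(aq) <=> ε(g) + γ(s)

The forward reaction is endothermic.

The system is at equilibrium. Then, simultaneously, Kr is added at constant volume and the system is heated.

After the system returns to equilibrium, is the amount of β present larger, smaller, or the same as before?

At constant volume, adding an inert gas leaves every reacting species' partial pressure unchanged, so Q is unchanged — no shift from this change.
The forward reaction is endothermic. Raising T favours the endothermic direction — shift to the right.
The net shift is to the right. β is a reactant, so its amount decreases.

decreases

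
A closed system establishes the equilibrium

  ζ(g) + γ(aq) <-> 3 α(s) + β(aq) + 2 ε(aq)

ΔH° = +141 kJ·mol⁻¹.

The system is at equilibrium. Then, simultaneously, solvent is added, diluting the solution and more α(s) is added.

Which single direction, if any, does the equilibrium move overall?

Dilution lowers every aqueous concentration by the same factor. Δn_aq = 3 − 1 = +2, so the system shifts toward the side with more dissolved moles — to the right.
α is a pure solid; its activity is 1 regardless of amount, so Q is unaffected — no shift from this change.
Only the nonzero effect(s) matter; the net shift is to the right.

right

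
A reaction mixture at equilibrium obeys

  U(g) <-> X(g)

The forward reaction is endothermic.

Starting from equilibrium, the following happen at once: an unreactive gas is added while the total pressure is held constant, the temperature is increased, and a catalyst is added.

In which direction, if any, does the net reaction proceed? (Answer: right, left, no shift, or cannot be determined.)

right

Adding inert gas at constant total pressure expands the volume, scaling every reacting partial pressure by the same factor. Δn_gas = 1 − 1 = 0, so Q is unchanged — no shift.
The forward reaction is endothermic. Raising T favours the endothermic direction — shift to the right.
A catalyst speeds both forward and reverse rates equally; it changes neither Q nor K — no shift from this change.
Only the nonzero effect(s) matter; the net shift is to the right.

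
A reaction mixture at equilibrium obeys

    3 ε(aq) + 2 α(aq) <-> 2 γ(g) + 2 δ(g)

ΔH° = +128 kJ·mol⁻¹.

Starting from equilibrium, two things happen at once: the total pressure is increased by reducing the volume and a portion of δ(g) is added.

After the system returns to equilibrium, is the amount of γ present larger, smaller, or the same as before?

Gas moles: reactants 0, products 4 (Δn_gas = +4). Compression shifts the system toward the side with fewer moles of gas — to the left.
Adding δ (g), a product, drives the reaction to the left.
The net shift is to the left. γ is a product, so its amount decreases.

decreases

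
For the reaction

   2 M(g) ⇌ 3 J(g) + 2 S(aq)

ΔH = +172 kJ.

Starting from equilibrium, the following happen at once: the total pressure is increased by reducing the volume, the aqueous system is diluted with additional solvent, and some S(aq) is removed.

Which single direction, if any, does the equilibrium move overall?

Gas moles: reactants 2, products 3 (Δn_gas = +1). Compression shifts the system toward the side with fewer moles of gas — to the left.
Dilution lowers every aqueous concentration by the same factor. Δn_aq = 2 − 0 = +2, so the system shifts toward the side with more dissolved moles — to the right.
Removing S (aq), a product, drives the reaction to the right.
The individual effects push in opposite directions; without quantitative information the net direction cannot be determined.

cannot be determined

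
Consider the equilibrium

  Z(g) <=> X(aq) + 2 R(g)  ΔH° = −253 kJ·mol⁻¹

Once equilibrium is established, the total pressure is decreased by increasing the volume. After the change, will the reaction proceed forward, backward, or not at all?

Gas moles: reactants 1, products 2 (Δn_gas = +1). Expansion shifts the system toward the side with more moles of gas — to the right.

right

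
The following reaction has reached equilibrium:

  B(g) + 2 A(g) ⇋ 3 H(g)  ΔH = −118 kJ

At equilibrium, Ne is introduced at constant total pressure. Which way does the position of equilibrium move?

no shift

Adding inert gas at constant total pressure expands the volume, scaling every reacting partial pressure by the same factor. Δn_gas = 3 − 3 = 0, so Q is unchanged — no shift.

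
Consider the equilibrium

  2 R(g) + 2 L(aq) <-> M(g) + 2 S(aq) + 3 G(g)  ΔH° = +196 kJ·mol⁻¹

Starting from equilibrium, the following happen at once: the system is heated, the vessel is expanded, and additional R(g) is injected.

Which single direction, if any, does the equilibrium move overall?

The forward reaction is endothermic. Raising T favours the endothermic direction — shift to the right.
Gas moles: reactants 2, products 4 (Δn_gas = +2). Expansion shifts the system toward the side with more moles of gas — to the right.
Adding R (g), a reactant, drives the reaction to the right.
All effects act in the same direction — net shift to the right.

right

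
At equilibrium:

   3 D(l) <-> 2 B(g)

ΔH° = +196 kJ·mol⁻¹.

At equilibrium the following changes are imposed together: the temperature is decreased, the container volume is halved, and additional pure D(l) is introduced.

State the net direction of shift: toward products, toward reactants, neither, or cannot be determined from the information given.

left

The forward reaction is endothermic. Lowering T favours the exothermic direction — shift to the left.
Gas moles: reactants 0, products 2 (Δn_gas = +2). Compression shifts the system toward the side with fewer moles of gas — to the left.
D is a pure liquid; its activity is 1 regardless of amount, so Q is unaffected — no shift from this change.
Only the nonzero effect(s) matter; the net shift is to the left.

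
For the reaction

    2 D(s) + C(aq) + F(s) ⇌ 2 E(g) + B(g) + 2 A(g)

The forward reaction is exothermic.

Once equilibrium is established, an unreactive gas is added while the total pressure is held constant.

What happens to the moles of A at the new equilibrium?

increases

Adding inert gas at constant total pressure expands the volume and lowers every reacting partial pressure. With Δn_gas = 5 − 0 = +5, Q moves away from K toward the side with fewer gas moles, so the system shifts toward the side with more gas moles — to the right.
The net shift is to the right. A is a product, so its amount increases.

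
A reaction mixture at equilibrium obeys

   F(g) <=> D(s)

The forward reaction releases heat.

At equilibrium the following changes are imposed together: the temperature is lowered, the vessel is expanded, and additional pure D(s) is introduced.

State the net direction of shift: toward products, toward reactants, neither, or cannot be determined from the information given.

cannot be determined

The forward reaction is exothermic. Lowering T favours the exothermic direction — shift to the right.
Gas moles: reactants 1, products 0 (Δn_gas = -1). Expansion shifts the system toward the side with more moles of gas — to the left.
D is a pure solid; its activity is 1 regardless of amount, so Q is unaffected — no shift from this change.
The individual effects push in opposite directions; without quantitative information the net direction cannot be determined.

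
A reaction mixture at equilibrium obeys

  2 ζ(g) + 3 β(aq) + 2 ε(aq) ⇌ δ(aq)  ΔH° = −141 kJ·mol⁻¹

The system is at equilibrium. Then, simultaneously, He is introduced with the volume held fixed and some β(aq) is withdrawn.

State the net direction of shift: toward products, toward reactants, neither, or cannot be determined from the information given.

left

At constant volume, adding an inert gas leaves every reacting species' partial pressure unchanged, so Q is unchanged — no shift from this change.
Removing β (aq), a reactant, drives the reaction to the left.
Only the nonzero effect(s) matter; the net shift is to the left.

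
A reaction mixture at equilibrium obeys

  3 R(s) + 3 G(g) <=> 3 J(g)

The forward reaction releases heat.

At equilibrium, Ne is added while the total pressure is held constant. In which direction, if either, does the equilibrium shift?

Adding inert gas at constant total pressure expands the volume, scaling every reacting partial pressure by the same factor. Δn_gas = 3 − 3 = 0, so Q is unchanged — no shift.

no shift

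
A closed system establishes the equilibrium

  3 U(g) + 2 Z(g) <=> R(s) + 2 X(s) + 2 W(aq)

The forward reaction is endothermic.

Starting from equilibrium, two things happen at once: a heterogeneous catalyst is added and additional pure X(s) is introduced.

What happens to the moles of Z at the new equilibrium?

unchanged

A catalyst speeds both forward and reverse rates equally; it changes neither Q nor K — no shift from this change.
X is a pure solid; its activity is 1 regardless of amount, so Q is unaffected — no shift from this change.
No net shift occurs, so the amount of Z is unchanged.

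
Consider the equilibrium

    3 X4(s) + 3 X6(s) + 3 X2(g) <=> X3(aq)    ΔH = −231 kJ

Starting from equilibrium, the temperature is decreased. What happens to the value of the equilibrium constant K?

K depends on temperature via the van 't Hoff relation. The forward reaction is exothermic, so lowering T increases K.

increases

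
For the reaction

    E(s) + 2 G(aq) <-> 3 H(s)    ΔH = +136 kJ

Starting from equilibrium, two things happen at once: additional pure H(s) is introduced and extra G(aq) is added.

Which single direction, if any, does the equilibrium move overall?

H is a pure solid; its activity is 1 regardless of amount, so Q is unaffected — no shift from this change.
Adding G (aq), a reactant, drives the reaction to the right.
Only the nonzero effect(s) matter; the net shift is to the right.

right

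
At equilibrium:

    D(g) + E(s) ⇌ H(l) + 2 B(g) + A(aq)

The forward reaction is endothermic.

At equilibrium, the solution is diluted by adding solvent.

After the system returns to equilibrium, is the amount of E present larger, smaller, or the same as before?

Dilution lowers every aqueous concentration by the same factor. Δn_aq = 1 − 0 = +1, so the system shifts toward the side with more dissolved moles — to the right.
The net shift is to the right. E is a reactant, so its amount decreases.

decreases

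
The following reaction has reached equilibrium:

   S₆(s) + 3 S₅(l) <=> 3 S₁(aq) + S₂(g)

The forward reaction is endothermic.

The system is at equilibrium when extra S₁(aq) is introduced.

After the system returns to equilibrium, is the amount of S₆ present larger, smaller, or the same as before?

increases

Adding S₁ (aq), a product, drives the reaction to the left.
The net shift is to the left. S₆ is a reactant, so its amount increases.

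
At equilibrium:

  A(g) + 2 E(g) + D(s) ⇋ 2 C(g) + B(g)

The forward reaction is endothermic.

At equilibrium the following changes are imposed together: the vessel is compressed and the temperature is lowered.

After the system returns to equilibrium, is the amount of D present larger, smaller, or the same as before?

Gas moles: reactants 3, products 3. Δn_gas = 0, so a volume change leaves Q equal to K — no shift from this change.
The forward reaction is endothermic. Lowering T favours the exothermic direction — shift to the left.
The net shift is to the left. D is a reactant, so its amount increases.

increases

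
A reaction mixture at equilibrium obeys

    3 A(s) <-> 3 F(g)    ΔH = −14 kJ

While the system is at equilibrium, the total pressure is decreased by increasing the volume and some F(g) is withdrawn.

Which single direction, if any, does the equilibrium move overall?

Gas moles: reactants 0, products 3 (Δn_gas = +3). Expansion shifts the system toward the side with more moles of gas — to the right.
Removing F (g), a product, drives the reaction to the right.
All effects act in the same direction — net shift to the right.

right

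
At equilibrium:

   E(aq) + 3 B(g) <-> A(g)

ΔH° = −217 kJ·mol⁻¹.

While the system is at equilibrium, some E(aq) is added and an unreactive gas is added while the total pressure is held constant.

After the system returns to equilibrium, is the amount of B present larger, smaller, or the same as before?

Adding E (aq), a reactant, drives the reaction to the right.
Adding inert gas at constant total pressure expands the volume and lowers every reacting partial pressure. With Δn_gas = 1 − 3 = -2, Q moves away from K toward the side with fewer gas moles, so the system shifts toward the side with more gas moles — to the left.
The two effects oppose each other, so the net shift — and hence the change in B — cannot be determined from the given information.

cannot be determined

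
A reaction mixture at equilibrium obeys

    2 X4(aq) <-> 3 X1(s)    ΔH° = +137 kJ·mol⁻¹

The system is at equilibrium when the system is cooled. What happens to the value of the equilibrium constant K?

K depends on temperature via the van 't Hoff relation. The forward reaction is endothermic, so lowering T decreases K.

decreases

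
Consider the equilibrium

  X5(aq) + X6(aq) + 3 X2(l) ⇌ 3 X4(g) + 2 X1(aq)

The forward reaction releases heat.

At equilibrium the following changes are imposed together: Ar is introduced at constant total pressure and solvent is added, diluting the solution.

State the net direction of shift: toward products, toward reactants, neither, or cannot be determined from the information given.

Adding inert gas at constant total pressure expands the volume and lowers every reacting partial pressure. With Δn_gas = 3 − 0 = +3, Q moves away from K toward the side with fewer gas moles, so the system shifts toward the side with more gas moles — to the right.
Dilution scales every aqueous concentration by the same factor. Δn_aq = 2 − 2 = 0, so Q is unchanged — no shift.
Only the nonzero effect(s) matter; the net shift is to the right.

right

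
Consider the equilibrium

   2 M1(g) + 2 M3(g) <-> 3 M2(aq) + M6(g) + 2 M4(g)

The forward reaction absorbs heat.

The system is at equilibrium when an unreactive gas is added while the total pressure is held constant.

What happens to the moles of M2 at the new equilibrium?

decreases

Adding inert gas at constant total pressure expands the volume and lowers every reacting partial pressure. With Δn_gas = 3 − 4 = -1, Q moves away from K toward the side with fewer gas moles, so the system shifts toward the side with more gas moles — to the left.
The net shift is to the left. M2 is a product, so its amount decreases.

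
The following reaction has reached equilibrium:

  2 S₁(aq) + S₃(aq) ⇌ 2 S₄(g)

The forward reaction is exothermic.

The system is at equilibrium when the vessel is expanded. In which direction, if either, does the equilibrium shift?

Gas moles: reactants 0, products 2 (Δn_gas = +2). Expansion shifts the system toward the side with more moles of gas — to the right.

right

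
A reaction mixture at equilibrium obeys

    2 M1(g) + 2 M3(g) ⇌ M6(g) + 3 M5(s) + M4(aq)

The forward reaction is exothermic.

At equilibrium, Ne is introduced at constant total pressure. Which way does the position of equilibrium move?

left

Adding inert gas at constant total pressure expands the volume and lowers every reacting partial pressure. With Δn_gas = 1 − 4 = -3, Q moves away from K toward the side with fewer gas moles, so the system shifts toward the side with more gas moles — to the left.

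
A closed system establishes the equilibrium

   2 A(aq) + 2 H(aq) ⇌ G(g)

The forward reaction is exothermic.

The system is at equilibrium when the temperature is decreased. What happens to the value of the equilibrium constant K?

K depends on temperature via the van 't Hoff relation. The forward reaction is exothermic, so lowering T increases K.

increases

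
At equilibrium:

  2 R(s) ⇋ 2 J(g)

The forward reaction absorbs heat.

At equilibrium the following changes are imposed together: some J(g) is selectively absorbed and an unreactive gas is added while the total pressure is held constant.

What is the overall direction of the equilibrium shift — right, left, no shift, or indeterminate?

Removing J (g), a product, drives the reaction to the right.
Adding inert gas at constant total pressure expands the volume and lowers every reacting partial pressure. With Δn_gas = 2 − 0 = +2, Q moves away from K toward the side with fewer gas moles, so the system shifts toward the side with more gas moles — to the right.
All effects act in the same direction — net shift to the right.

right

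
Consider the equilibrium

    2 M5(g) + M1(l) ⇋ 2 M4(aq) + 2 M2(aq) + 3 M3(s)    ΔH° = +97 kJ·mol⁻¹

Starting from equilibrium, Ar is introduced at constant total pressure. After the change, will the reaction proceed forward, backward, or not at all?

Adding inert gas at constant total pressure expands the volume and lowers every reacting partial pressure. With Δn_gas = 0 − 2 = -2, Q moves away from K toward the side with fewer gas moles, so the system shifts toward the side with more gas moles — to the left.

left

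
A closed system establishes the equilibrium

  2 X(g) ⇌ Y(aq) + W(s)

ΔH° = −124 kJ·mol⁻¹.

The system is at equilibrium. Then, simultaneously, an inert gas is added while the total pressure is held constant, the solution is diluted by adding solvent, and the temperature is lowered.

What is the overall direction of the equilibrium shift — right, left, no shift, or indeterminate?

Adding inert gas at constant total pressure expands the volume and lowers every reacting partial pressure. With Δn_gas = 0 − 2 = -2, Q moves away from K toward the side with fewer gas moles, so the system shifts toward the side with more gas moles — to the left.
Dilution lowers every aqueous concentration by the same factor. Δn_aq = 1 − 0 = +1, so the system shifts toward the side with more dissolved moles — to the right.
The forward reaction is exothermic. Lowering T favours the exothermic direction — shift to the right.
The individual effects push in opposite directions; without quantitative information the net direction cannot be determined.

cannot be determined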